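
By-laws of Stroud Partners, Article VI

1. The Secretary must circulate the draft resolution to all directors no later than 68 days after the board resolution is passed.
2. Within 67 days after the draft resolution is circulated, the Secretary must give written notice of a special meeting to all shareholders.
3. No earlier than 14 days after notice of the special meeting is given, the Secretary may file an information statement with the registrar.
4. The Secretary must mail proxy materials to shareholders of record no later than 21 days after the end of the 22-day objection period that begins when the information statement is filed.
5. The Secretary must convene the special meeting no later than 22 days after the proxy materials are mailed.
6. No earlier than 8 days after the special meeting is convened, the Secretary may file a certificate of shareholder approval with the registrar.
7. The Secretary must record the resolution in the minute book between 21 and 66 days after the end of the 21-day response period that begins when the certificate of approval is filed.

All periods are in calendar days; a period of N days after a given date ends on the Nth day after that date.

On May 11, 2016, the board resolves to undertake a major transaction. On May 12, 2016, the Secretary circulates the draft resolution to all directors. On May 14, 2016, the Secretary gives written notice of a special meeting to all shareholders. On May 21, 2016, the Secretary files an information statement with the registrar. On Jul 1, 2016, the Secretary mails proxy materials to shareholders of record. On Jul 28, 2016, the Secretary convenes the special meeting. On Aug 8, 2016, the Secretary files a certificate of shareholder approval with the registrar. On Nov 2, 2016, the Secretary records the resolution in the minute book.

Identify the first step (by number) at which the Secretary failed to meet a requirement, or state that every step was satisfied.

Step 3

(1) due by May 11, 2016 + 68 days = Jul 18, 2016; done May 12, 2016 — timely.
(2) due by May 12, 2016 + 67 days = Jul 18, 2016; completed May 14, 2016, before the deadline.
(3) permitted from May 14, 2016 + 14 days = May 28, 2016 onward; acted on May 21, 2016, 7 days prematurely.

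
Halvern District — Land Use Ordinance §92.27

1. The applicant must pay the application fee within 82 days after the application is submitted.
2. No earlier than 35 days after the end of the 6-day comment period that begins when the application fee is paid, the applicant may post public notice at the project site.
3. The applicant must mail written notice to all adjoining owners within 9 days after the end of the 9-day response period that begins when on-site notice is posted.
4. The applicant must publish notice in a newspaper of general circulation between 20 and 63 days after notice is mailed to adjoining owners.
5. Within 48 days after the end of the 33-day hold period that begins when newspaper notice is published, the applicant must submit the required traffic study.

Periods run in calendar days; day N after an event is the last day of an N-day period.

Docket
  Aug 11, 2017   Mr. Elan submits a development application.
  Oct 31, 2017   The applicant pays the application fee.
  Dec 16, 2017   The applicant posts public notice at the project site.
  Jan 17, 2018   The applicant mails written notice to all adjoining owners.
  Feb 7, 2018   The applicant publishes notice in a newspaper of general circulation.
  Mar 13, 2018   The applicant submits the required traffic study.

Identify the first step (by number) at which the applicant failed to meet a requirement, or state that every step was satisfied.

Step 1 — counting 82 days from Aug 11, 2017 (when the application is submitted) gives a deadline of Nov 1, 2017; Oct 31, 2017 is within that limit.
Step 2 — must wait 35 days from Nov 6, 2017 (end of the 6-day comment period, which began when the application fee is paid on Oct 31, 2017), so not before Dec 11, 2017; done Dec 16, 2017 — permitted.
Step 3 — counting 9 days from Dec 25, 2017 (end of the 9-day response period, which began when on-site notice is posted on Dec 16, 2017) gives a deadline of Jan 3, 2018; not done until Jan 17, 2018, 14 days after the deadline.
No need to go further; step 3 was not satisfied.

Step 3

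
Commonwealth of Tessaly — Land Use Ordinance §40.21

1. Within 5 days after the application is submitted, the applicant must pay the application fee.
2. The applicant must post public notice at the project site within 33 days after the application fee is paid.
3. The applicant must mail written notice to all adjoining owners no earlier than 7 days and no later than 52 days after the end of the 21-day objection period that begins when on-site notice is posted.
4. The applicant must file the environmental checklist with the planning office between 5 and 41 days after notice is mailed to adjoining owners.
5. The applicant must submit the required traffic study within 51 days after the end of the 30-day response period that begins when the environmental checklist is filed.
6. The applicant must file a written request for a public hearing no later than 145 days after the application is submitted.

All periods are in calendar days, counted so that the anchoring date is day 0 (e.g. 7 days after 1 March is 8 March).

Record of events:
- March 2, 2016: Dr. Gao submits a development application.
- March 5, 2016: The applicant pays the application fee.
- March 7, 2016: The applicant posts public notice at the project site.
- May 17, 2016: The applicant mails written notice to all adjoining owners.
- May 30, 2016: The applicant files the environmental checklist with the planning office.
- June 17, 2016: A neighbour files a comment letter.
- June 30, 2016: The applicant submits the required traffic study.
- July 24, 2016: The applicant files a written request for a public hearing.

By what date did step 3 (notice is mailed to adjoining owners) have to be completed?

On-site notice is posted on March 7, 2016; the 21-day objection period therefore ends March 28, 2016, and step 3 runs from that date. The window is 7–52 days after March 28, 2016; it closes on May 19, 2016.

May 19, 2016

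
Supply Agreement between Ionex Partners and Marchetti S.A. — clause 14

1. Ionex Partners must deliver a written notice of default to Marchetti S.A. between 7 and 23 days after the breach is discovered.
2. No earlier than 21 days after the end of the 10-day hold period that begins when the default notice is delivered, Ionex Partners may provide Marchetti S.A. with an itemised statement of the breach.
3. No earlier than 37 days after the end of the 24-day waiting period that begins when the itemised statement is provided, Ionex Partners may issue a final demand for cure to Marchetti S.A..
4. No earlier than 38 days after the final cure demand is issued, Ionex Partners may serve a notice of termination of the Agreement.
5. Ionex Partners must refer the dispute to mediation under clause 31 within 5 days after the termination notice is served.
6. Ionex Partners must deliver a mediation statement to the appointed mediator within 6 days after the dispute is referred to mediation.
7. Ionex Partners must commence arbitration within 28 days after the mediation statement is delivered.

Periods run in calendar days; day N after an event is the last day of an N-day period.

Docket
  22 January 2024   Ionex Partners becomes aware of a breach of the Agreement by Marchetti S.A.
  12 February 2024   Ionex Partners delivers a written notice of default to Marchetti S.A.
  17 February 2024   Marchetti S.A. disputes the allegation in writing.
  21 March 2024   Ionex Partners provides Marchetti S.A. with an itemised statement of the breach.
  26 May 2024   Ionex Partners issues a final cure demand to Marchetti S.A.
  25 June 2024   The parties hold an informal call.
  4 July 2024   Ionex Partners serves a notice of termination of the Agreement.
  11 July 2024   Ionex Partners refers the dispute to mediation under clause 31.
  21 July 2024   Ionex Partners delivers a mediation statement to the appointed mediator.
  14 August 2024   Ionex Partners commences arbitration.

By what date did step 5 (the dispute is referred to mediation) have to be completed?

9 July 2024

Step 5 runs from 4 July 2024, when the termination notice is served. 5 days after 4 July 2024 is 9 July 2024.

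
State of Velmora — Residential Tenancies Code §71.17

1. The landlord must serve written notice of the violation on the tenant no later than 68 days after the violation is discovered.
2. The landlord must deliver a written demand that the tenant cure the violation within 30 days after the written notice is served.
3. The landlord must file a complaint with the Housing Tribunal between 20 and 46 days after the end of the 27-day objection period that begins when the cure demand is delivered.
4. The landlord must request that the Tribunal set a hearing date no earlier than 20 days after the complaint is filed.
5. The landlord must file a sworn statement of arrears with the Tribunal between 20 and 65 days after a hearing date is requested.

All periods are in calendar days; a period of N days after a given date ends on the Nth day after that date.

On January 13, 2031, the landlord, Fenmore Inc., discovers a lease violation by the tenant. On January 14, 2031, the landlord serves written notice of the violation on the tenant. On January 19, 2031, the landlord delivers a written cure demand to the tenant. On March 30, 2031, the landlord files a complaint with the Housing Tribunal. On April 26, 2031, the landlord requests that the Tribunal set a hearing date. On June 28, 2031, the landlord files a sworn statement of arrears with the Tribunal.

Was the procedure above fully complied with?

Step 1 — counting 68 days from January 13, 2031 (when the violation is discovered) gives a deadline of March 22, 2031; done January 14, 2031 — timely.
Step 2 — counting 30 days from January 14, 2031 (when the written notice is served) gives a deadline of February 13, 2031; completed January 19, 2031, before the deadline.
Step 3 — 20 and 46 days from February 15, 2031 (end of the 27-day objection period, which began when the cure demand is delivered on January 19, 2031) are March 7, 2031 and April 2, 2031 respectively; March 30, 2031 falls inside that range.
Step 4 — must wait 20 days from March 30, 2031 (when the complaint is filed), so not before April 19, 2031; done April 26, 2031, after the minimum wait.
Step 5 — 20 and 65 days from April 26, 2031 (when a hearing date is requested) are May 16, 2031 and June 30, 2031 respectively; June 28, 2031 falls inside that range.

Yes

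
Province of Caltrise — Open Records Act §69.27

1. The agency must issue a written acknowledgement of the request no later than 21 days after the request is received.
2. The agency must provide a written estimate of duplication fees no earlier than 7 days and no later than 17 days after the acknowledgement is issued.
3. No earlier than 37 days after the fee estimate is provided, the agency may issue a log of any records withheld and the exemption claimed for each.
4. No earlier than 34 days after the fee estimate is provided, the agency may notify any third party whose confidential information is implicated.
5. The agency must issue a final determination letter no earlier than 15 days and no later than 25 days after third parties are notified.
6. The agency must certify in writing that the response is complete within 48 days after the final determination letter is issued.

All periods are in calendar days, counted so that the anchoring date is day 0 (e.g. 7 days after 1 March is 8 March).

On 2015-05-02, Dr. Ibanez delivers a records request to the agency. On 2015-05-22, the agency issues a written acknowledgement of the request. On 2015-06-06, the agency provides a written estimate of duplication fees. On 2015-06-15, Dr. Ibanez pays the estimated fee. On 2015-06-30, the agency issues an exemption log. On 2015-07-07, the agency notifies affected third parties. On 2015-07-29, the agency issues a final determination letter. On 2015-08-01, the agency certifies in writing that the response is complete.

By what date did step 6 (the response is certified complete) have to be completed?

Step 6 runs from 2015-07-29, when the final determination letter is issued. 48 days after 2015-07-29 is 2015-09-15.

2015-09-15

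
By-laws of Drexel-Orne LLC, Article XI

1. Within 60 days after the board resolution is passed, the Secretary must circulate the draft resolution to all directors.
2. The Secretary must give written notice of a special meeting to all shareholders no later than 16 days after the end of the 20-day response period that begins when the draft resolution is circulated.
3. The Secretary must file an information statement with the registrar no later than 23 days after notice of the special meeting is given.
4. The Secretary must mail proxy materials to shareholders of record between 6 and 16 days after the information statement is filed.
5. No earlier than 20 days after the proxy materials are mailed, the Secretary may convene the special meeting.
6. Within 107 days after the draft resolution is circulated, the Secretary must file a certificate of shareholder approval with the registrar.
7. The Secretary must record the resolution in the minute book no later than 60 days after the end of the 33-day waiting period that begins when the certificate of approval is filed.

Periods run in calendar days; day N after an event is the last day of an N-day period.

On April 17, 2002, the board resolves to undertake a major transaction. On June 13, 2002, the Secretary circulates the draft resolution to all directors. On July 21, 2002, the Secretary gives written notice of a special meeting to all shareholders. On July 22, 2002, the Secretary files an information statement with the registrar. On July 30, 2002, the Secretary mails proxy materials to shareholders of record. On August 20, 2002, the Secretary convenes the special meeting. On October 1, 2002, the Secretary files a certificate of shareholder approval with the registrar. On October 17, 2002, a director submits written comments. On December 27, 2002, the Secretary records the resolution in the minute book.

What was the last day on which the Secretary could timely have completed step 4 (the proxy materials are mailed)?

August 7, 2002

Step 4 runs from July 22, 2002, when the information statement is filed. The window is 6–16 days after July 22, 2002; it closes on August 7, 2002.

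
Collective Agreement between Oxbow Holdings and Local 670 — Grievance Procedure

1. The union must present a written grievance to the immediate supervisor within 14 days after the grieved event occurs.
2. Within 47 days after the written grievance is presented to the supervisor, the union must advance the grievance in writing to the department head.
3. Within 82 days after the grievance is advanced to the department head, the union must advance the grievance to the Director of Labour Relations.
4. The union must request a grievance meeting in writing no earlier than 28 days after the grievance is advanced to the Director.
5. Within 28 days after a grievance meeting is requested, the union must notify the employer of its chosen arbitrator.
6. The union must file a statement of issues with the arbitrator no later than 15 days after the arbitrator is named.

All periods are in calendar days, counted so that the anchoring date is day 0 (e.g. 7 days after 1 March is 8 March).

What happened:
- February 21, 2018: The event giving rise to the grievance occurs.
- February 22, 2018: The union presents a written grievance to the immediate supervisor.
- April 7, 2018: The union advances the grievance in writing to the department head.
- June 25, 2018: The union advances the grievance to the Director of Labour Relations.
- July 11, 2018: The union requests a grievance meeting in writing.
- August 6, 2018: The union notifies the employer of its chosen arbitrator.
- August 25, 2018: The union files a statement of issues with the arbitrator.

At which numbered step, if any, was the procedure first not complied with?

Step 4

Step 1 — counting 14 days from February 21, 2018 (when the grieved event occurs) gives a deadline of March 7, 2018; completed February 22, 2018, before the deadline.
Step 2 — counting 47 days from February 22, 2018 (when the written grievance is presented to the supervisor) gives a deadline of April 10, 2018; done April 7, 2018 — timely.
Step 3 — counting 82 days from April 7, 2018 (when the grievance is advanced to the department head) gives a deadline of June 28, 2018; June 25, 2018 is within that limit.
Step 4 — must wait 28 days from June 25, 2018 (when the grievance is advanced to the Director), so not before July 23, 2018; done July 11, 2018 — 12 days too early.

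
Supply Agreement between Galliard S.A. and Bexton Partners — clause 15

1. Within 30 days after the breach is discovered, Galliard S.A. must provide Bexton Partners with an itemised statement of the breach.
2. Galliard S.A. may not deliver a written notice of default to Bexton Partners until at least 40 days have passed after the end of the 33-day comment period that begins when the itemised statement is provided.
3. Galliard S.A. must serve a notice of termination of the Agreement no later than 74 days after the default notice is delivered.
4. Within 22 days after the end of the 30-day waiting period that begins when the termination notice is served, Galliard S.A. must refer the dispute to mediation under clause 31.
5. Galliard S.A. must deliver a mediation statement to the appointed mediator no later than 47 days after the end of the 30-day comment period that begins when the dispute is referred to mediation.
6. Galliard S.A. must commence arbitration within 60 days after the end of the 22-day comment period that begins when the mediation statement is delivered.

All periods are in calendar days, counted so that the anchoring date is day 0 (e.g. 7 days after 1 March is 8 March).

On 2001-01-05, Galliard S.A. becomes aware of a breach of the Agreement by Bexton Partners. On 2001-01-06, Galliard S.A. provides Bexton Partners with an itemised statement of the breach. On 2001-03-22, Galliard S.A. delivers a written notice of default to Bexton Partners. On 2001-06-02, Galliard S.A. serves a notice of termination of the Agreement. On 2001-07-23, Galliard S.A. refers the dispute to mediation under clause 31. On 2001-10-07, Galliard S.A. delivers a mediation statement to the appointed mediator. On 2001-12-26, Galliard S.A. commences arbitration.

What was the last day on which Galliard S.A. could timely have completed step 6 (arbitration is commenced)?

The mediation statement is delivered on 2001-10-07; the 22-day comment period therefore ends 2001-10-29, and step 6 runs from that date. 60 days after 2001-10-29 is 2001-12-28.

2001-12-28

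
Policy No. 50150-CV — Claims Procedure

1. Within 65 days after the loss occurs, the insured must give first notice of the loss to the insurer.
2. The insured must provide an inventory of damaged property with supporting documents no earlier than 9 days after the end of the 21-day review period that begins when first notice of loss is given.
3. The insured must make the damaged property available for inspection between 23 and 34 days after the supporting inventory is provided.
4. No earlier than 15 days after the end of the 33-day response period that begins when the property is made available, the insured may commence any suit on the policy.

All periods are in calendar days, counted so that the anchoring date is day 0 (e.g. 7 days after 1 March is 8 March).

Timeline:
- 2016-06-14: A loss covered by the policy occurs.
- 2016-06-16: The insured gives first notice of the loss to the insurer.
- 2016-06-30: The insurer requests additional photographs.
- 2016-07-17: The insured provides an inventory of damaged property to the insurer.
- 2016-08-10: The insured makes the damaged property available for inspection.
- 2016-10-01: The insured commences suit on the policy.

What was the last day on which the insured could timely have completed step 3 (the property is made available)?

2016-08-20

Step 3 runs from 2016-07-17, when the supporting inventory is provided. The window is 23–34 days after 2016-07-17; it closes on 2016-08-20.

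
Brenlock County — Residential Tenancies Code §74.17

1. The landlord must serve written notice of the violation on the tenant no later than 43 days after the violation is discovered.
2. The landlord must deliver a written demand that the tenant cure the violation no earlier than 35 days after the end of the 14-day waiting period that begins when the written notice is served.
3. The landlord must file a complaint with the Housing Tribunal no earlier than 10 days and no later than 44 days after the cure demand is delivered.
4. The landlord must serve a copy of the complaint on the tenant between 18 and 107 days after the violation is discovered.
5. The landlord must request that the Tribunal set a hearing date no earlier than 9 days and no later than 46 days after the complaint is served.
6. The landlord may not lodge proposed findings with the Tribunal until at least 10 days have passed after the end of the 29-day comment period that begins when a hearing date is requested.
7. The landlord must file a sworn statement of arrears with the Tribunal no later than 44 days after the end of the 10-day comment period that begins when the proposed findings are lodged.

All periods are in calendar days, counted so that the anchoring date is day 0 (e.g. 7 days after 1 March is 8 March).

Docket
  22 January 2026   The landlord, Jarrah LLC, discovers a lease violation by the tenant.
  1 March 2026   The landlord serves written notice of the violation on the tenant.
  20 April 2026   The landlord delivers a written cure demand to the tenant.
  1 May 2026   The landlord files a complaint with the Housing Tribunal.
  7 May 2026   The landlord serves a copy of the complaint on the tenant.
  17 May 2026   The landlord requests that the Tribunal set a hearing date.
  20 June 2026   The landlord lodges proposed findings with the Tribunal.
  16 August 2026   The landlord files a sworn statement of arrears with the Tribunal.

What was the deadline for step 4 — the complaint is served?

Step 4 runs from 22 January 2026, when the violation is discovered. The window is 18–107 days after 22 January 2026; it closes on 9 May 2026.

9 May 2026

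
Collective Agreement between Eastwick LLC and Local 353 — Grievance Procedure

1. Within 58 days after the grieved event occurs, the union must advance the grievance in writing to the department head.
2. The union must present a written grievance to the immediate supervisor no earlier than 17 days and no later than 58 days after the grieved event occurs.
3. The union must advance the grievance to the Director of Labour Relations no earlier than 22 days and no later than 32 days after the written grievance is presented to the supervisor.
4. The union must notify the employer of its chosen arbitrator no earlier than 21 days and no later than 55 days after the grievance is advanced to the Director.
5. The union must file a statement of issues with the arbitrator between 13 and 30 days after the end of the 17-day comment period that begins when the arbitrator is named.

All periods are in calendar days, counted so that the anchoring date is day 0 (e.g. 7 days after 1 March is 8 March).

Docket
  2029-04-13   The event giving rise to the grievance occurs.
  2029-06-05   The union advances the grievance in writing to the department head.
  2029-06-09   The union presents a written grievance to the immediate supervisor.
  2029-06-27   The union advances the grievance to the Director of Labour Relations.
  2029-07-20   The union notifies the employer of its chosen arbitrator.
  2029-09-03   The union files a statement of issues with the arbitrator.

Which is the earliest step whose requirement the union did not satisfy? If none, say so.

(1) due by 2029-04-13 + 58 days = 2029-06-10; done 2029-06-05 — timely.
(2) the permitted window runs from 2029-04-13 + 17 = 2029-04-30 to 2029-04-13 + 58 = 2029-06-10; 2029-06-09 falls inside that range.
(3) the permitted window runs from 2029-06-09 + 22 = 2029-07-01 to 2029-06-09 + 32 = 2029-07-11; done 2029-06-27 — 4 days before the window opened.

Step 3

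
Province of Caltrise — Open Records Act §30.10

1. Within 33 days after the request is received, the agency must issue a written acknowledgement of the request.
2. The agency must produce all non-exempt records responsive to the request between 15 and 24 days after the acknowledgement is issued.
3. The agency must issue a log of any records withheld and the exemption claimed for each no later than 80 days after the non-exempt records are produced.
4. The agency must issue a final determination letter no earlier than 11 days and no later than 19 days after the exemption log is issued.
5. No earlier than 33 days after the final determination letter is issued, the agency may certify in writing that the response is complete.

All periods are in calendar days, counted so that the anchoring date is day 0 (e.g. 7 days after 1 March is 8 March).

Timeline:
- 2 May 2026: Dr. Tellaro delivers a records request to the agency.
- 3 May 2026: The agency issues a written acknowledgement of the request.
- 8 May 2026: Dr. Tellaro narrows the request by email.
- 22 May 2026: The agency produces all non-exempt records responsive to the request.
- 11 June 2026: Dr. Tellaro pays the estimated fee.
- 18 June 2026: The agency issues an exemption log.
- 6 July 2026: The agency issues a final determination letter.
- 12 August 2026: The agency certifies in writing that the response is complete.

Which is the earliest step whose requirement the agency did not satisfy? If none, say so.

None — every step was satisfied

(1) due by 2 May 2026 + 33 days = 4 June 2026; completed 3 May 2026, before the deadline.
(2) the permitted window runs from 3 May 2026 + 15 = 18 May 2026 to 3 May 2026 + 24 = 27 May 2026; 22 May 2026 falls inside that range.
(3) due by 22 May 2026 + 80 days = 10 August 2026; completed 18 June 2026, before the deadline.
(4) the permitted window runs from 18 June 2026 + 11 = 29 June 2026 to 18 June 2026 + 19 = 7 July 2026; done 6 July 2026 — within the window.
(5) permitted from 6 July 2026 + 33 days = 8 August 2026 onward; done 12 August 2026 — permitted.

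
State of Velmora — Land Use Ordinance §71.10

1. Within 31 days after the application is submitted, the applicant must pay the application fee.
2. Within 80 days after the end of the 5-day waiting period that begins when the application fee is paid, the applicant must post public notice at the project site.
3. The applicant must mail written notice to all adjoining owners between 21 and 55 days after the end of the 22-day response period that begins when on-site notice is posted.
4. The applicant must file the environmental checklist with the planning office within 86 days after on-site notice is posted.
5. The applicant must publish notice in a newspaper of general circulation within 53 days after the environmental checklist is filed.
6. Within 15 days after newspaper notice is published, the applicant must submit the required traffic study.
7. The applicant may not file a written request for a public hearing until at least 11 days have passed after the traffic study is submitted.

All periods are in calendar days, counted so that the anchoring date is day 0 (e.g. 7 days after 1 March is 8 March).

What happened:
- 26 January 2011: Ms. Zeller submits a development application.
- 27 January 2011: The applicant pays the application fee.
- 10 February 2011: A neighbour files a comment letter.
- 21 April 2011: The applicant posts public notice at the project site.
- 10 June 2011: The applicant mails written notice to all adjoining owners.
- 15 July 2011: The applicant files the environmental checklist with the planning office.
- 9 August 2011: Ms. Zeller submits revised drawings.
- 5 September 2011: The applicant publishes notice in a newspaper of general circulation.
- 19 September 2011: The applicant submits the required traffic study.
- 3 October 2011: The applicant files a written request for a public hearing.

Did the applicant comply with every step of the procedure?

(1) due by 26 January 2011 + 31 days = 26 February 2011; completed 27 January 2011, before the deadline.
(2) due by 1 February 2011 + 80 days = 22 April 2011; completed 21 April 2011, before the deadline.
(3) the permitted window runs from 13 May 2011 + 21 = 3 June 2011 to 13 May 2011 + 55 = 7 July 2011; 10 June 2011 falls inside that range.
(4) due by 21 April 2011 + 86 days = 16 July 2011; done 15 July 2011 — timely.
(5) due by 15 July 2011 + 53 days = 6 September 2011; done 5 September 2011 — timely.
(6) due by 5 September 2011 + 15 days = 20 September 2011; done 19 September 2011 — timely.
(7) permitted from 19 September 2011 + 11 days = 30 September 2011 onward; done 3 October 2011 — permitted.

Yes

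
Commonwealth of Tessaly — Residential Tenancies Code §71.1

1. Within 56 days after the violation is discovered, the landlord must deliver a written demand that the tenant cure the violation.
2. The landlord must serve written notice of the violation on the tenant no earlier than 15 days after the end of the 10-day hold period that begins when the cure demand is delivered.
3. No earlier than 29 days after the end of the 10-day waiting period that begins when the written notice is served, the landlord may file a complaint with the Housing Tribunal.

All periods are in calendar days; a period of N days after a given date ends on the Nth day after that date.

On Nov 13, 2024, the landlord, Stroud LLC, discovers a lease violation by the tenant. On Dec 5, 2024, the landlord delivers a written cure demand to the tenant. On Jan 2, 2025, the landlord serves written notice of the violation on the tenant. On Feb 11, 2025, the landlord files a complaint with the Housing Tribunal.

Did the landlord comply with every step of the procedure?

Yes

(1) due by Nov 13, 2024 + 56 days = Jan 8, 2025; completed Dec 5, 2024, before the deadline.
(2) permitted from Dec 15, 2024 + 15 days = Dec 30, 2024 onward; done Jan 2, 2025 — permitted.
(3) permitted from Jan 12, 2025 + 29 days = Feb 10, 2025 onward; Feb 11, 2025 is on or after that date.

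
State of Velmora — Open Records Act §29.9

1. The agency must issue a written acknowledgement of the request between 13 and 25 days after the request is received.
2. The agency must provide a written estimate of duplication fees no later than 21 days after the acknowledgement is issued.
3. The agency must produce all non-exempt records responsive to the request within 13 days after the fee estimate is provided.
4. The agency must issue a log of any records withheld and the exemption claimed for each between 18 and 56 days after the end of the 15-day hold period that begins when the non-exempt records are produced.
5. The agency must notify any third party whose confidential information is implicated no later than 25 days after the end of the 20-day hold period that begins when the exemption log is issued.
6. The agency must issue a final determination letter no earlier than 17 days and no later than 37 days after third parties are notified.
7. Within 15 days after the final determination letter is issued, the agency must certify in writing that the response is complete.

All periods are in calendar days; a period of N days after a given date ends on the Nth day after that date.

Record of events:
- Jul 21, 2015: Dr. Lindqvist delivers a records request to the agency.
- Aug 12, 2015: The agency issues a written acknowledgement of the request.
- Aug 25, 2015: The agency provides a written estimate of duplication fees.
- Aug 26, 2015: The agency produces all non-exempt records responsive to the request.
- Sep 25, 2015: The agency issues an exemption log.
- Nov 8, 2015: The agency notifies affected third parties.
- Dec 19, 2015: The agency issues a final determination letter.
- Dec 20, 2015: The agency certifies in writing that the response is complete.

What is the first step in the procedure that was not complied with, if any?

(1) the permitted window runs from Jul 21, 2015 + 13 = Aug 3, 2015 to Jul 21, 2015 + 25 = Aug 15, 2015; done Aug 12, 2015, which is between those dates.
(2) due by Aug 12, 2015 + 21 days = Sep 2, 2015; completed Aug 25, 2015, before the deadline.
(3) due by Aug 25, 2015 + 13 days = Sep 7, 2015; done Aug 26, 2015 — timely.
(4) the permitted window runs from Sep 10, 2015 + 18 = Sep 28, 2015 to Sep 10, 2015 + 56 = Nov 5, 2015; Sep 25, 2015 is 3 days too early.
Later steps need not be reached.

Step 4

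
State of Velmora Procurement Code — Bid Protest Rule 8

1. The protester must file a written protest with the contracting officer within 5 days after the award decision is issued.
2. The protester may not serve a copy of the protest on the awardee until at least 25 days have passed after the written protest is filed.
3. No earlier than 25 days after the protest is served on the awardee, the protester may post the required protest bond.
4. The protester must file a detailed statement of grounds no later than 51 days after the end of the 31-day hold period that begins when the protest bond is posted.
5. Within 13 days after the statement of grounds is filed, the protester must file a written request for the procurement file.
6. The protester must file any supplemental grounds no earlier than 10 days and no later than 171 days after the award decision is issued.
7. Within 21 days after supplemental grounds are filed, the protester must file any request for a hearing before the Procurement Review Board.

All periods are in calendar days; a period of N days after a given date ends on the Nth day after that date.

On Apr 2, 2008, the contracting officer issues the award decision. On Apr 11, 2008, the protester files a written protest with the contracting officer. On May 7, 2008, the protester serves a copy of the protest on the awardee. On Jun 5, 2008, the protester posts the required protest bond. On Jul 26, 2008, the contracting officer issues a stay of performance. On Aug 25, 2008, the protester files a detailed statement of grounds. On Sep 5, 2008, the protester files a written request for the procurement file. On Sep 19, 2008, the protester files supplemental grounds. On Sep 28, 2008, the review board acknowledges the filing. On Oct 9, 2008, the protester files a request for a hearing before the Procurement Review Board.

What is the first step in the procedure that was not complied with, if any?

Step 1

(1) due by Apr 2, 2008 + 5 days = Apr 7, 2008; not done until Apr 11, 2008, 4 days after the deadline.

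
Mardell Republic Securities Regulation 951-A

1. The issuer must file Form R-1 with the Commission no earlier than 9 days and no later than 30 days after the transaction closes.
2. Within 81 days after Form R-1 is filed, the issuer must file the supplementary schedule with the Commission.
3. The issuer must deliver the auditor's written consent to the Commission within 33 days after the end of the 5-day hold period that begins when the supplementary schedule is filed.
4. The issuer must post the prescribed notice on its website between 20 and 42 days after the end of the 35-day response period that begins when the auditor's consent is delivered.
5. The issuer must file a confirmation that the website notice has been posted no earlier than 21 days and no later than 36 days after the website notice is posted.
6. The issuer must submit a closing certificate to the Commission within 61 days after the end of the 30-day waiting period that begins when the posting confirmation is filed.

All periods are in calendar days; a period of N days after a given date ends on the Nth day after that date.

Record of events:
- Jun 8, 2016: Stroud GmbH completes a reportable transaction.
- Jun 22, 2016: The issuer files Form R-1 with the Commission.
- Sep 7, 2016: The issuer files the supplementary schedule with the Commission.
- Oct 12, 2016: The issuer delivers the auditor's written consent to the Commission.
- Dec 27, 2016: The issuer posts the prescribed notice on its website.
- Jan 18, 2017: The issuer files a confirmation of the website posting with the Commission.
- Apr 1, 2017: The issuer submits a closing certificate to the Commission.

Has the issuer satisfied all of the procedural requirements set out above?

Step 1: the window is 9–30 days after Jun 8, 2016 (when the transaction closes), so Jun 17, 2016 through Jul 8, 2016; done Jun 22, 2016, which is between those dates.
Step 2: 81 days after Jun 22, 2016 (when Form R-1 is filed) is Sep 11, 2016; Sep 7, 2016 is within that limit.
Step 3: 33 days after Sep 12, 2016 (end of the 5-day hold period, which began when the supplementary schedule is filed on Sep 7, 2016) is Oct 15, 2016; Oct 12, 2016 is within that limit.
Step 4: the window is 20–42 days after Nov 16, 2016 (end of the 35-day response period, which began when the auditor's consent is delivered on Oct 12, 2016), so Dec 6, 2016 through Dec 28, 2016; done Dec 27, 2016, which is between those dates.
Step 5: the window is 21–36 days after Dec 27, 2016 (when the website notice is posted), so Jan 17, 2017 through Feb 1, 2017; done Jan 18, 2017 — within the window.
Step 6: 61 days after Feb 17, 2017 (end of the 30-day waiting period, which began when the posting confirmation is filed on Jan 18, 2017) is Apr 19, 2017; done Apr 1, 2017 — timely.

Yes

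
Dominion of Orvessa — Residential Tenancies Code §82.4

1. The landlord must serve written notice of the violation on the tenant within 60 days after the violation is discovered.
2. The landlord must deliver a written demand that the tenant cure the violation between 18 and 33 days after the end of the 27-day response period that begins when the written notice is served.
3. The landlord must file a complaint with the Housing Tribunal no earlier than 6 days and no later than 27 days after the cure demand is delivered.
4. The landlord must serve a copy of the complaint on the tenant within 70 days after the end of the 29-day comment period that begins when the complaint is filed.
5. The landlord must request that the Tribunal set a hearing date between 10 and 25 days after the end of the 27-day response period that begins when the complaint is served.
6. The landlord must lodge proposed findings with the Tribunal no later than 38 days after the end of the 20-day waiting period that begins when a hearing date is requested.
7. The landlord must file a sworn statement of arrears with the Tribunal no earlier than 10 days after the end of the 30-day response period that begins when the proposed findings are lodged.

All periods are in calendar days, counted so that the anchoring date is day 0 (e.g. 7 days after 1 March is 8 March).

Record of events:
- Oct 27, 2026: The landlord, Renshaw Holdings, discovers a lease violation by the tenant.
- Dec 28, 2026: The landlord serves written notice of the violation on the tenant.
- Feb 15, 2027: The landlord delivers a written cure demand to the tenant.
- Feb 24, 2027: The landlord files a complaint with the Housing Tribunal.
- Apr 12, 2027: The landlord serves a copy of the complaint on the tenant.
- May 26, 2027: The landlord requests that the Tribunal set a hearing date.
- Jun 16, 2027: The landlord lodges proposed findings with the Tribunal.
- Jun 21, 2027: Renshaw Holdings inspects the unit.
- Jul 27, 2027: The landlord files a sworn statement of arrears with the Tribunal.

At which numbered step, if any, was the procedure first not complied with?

Step 1

Step 1: 60 days after Oct 27, 2026 (when the violation is discovered) is Dec 26, 2026; done Dec 28, 2026 — 2 days late.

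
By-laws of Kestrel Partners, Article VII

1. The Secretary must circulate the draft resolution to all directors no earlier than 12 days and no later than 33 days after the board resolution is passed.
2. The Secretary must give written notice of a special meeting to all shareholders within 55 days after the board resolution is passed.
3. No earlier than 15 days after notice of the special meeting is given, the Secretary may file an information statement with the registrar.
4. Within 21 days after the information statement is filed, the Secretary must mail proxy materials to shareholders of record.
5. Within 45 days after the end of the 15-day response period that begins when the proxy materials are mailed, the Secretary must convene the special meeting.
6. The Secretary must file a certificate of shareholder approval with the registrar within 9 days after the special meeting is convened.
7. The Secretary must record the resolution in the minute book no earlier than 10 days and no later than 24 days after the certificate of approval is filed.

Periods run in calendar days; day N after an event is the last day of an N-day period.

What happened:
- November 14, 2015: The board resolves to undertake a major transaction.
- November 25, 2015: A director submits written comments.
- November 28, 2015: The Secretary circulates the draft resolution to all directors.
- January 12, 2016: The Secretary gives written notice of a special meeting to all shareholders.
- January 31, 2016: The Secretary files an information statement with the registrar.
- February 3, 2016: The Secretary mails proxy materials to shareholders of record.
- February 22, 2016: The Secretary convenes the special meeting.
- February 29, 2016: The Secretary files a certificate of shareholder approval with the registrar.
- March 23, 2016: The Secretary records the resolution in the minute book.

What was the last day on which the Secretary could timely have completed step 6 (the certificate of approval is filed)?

March 2, 2016

Step 6 runs from February 22, 2016, when the special meeting is convened. 9 days after February 22, 2016 is March 2, 2016.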